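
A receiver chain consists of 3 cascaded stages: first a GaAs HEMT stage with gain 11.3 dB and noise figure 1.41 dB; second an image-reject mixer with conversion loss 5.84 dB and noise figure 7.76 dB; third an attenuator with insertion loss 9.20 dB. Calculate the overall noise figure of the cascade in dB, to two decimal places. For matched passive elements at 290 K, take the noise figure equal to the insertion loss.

Convert to linear (a loss of L dB is a gain of −L dB): F_i = 10^(NF_i/10), G_i = 10^(G_i,dB/10)
  Stage 1: F_1 = 10^(1.41/10) = 1.384, G_1 = 10^(11.3/10) = 13.49
  Stage 2: F_2 = 10^(7.76/10) = 5.970, G_2 = 10^(−5.84/10) = 0.2606
  Stage 3: F_3 = 10^(9.20/10) = 8.318, G_3 = 10^(−9.20/10) = 0.1202
Friis cascade:
  F = 1.384 + (5.970 − 1)/13.49 + (8.318 − 1)/3.516 = 3.833
NF = 10 log₁₀(3.833) = 5.84 dB

5.84 dB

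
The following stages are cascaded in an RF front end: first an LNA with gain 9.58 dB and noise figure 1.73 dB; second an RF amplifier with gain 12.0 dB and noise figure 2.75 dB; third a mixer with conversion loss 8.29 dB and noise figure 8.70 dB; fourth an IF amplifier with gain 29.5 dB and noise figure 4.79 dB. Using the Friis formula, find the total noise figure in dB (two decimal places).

Convert to linear (a loss of L dB is a gain of −L dB): F_i = 10^(NF_i/10), G_i = 10^(G_i,dB/10)
  Stage 1: F_1 = 10^(1.73/10) = 1.489, G_1 = 10^(9.58/10) = 9.078
  Stage 2: F_2 = 10^(2.75/10) = 1.884, G_2 = 10^(12.0/10) = 15.85
  Stage 3: F_3 = 10^(8.70/10) = 7.413, G_3 = 10^(−8.29/10) = 0.1483
  Stage 4: F_4 = 10^(4.79/10) = 3.013, G_4 = 10^(29.5/10) = 891.3
Friis cascade:
  F = 1.489 + (1.884 − 1)/9.078 + (7.413 − 1)/143.9 + (3.013 − 1)/21.33 = 1.726
NF = 10 log₁₀(1.726) = 2.37 dB

2.37 dB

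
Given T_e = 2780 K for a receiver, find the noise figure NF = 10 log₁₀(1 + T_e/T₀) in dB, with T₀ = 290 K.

F = 1 + T_e/T₀ = 1 + 2780/290 = 10.5862
NF = 10 log₁₀(10.5862) = 10.25 dB

10.25 dB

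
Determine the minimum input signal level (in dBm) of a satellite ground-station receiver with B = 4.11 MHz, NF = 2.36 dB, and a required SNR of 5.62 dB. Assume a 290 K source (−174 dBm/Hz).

−99.9 dBm

Sensitivity = −174 + 10 log₁₀(B) + NF + SNR_min
= −174 + 66.14 + 2.36 + 5.62
= −99.88 dBm → −99.9 dBm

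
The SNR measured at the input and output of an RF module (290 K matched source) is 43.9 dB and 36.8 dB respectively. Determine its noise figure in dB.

7.1 dB

NF (dB) = SNR_in(dB) − SNR_out(dB) when the source is at T₀
NF = 43.9 − 36.8 = 7.1 dB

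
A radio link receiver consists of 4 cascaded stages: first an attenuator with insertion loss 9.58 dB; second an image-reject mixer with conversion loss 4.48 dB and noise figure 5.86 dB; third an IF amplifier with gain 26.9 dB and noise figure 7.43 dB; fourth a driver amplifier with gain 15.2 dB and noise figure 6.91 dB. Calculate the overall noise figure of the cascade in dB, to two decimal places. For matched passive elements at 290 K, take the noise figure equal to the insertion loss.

Convert to linear (a loss of L dB is a gain of −L dB): F_i = 10^(NF_i/10), G_i = 10^(G_i,dB/10)
  Stage 1: F_1 = 10^(9.58/10) = 9.078, G_1 = 10^(−9.58/10) = 0.1102
  Stage 2: F_2 = 10^(5.86/10) = 3.855, G_2 = 10^(−4.48/10) = 0.3565
  Stage 3: F_3 = 10^(7.43/10) = 5.534, G_3 = 10^(26.9/10) = 489.8
  Stage 4: F_4 = 10^(6.91/10) = 4.909, G_4 = 10^(15.2/10) = 33.11
Friis cascade:
  F = 9.078 + (3.855 − 1)/0.1102 + (5.534 − 1)/0.03926 + (4.909 − 1)/19.23 = 150.7
NF = 10 log₁₀(150.7) = 21.78 dB

21.78 dB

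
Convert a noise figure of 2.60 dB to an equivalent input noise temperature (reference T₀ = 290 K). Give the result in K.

238 K

F = 10^(2.60/10) = 1.8197
T_e = (F − 1)·T₀ = (1.8197 − 1) × 290 = 238 K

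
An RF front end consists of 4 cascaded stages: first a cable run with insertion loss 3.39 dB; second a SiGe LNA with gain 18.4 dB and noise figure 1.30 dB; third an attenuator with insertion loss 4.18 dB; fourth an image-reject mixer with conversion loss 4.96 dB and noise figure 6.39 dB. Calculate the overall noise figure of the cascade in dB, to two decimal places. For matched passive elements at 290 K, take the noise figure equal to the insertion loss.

5.15 dB

Convert to linear (a loss of L dB is a gain of −L dB): F_i = 10^(NF_i/10), G_i = 10^(G_i,dB/10)
  Stage 1: F_1 = 10^(3.39/10) = 2.183, G_1 = 10^(−3.39/10) = 0.4581
  Stage 2: F_2 = 10^(1.30/10) = 1.349, G_2 = 10^(18.4/10) = 69.18
  Stage 3: F_3 = 10^(4.18/10) = 2.618, G_3 = 10^(−4.18/10) = 0.3819
  Stage 4: F_4 = 10^(6.39/10) = 4.355, G_4 = 10^(−4.96/10) = 0.3192
Friis cascade:
  F = 2.183 + (1.349 − 1)/0.4581 + (2.618 − 1)/31.70 + (4.355 − 1)/12.11 = 3.273
NF = 10 log₁₀(3.273) = 5.15 dB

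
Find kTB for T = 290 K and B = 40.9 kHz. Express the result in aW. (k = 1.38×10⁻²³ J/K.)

164 aW

P_n = kTB = 1.38×10⁻²³ × 290 × 4.09×10⁴ = 1.64×10⁻¹⁶ W = 164 aW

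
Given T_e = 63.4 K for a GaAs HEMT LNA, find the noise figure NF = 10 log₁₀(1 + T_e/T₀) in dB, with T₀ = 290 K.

0.859 dB

F = 1 + T_e/T₀ = 1 + 63.4/290 = 1.21862
NF = 10 log₁₀(1.21862) = 0.859 dB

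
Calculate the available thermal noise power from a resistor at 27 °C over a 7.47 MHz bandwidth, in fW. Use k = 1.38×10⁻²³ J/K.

T = 27 °C + 273.15 = 300.15 K
P_n = kTB = 1.38×10⁻²³ × 300.15 × 7.47×10⁶ = 3.09×10⁻¹⁴ W = 30.9 fW

30.9 fW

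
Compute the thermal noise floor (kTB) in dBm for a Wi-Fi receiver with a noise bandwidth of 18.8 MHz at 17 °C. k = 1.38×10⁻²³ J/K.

−101.2 dBm

T = 17 °C + 273.15 = 290.15 K
P_n = kTB = 1.38×10⁻²³ × 290.15 × 1.88×10⁷ = 7.53×10⁻¹⁴ W
In dBm: 10 log₁₀(7.53×10⁻¹⁴ / 10⁻³) = −101.2 dBm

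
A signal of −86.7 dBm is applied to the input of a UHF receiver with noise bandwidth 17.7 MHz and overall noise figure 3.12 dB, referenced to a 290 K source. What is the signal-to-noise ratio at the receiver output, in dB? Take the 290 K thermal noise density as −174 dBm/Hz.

Noise floor: N = −174 + 10 log₁₀(B) + NF
10 log₁₀(1.77×10⁷) = 72.48 dB
N = −174 + 72.48 + 3.12 = −98.40 dBm
SNR = P_sig − N = −86.7 − (−98.40) = 11.70 dB → 11.7 dB

11.7 dB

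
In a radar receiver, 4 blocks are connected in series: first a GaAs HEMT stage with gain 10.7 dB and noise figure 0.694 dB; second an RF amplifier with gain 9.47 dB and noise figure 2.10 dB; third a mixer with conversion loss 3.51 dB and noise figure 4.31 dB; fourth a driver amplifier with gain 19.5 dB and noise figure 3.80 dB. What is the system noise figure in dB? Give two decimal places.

Convert to linear (a loss of L dB is a gain of −L dB): F_i = 10^(NF_i/10), G_i = 10^(G_i,dB/10)
  Stage 1: F_1 = 10^(0.694/10) = 1.173, G_1 = 10^(10.7/10) = 11.75
  Stage 2: F_2 = 10^(2.10/10) = 1.622, G_2 = 10^(9.47/10) = 8.851
  Stage 3: F_3 = 10^(4.31/10) = 2.698, G_3 = 10^(−3.51/10) = 0.4457
  Stage 4: F_4 = 10^(3.80/10) = 2.399, G_4 = 10^(19.5/10) = 89.13
Friis cascade:
  F = 1.173 + (1.622 − 1)/11.75 + (2.698 − 1)/104.0 + (2.399 − 1)/46.34 = 1.273
NF = 10 log₁₀(1.273) = 1.05 dB

1.05 dB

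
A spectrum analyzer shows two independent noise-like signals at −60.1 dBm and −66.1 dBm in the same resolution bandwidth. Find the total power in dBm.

Convert to linear, add, convert back:
P₁ = 9.77×10⁻¹⁰ W, P₂ = 2.45×10⁻¹⁰ W
P_tot = 1.22×10⁻⁹ W → 10 log₁₀(P_tot / 10⁻³) = −59.1 dBm

−59.1 dBm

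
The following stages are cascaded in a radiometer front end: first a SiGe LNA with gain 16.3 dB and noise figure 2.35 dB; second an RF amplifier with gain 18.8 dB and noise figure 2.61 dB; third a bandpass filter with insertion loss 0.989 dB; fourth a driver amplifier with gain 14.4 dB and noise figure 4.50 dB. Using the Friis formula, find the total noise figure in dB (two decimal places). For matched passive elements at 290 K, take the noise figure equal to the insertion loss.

Convert to linear (a loss of L dB is a gain of −L dB): F_i = 10^(NF_i/10), G_i = 10^(G_i,dB/10)
  Stage 1: F_1 = 10^(2.35/10) = 1.718, G_1 = 10^(16.3/10) = 42.66
  Stage 2: F_2 = 10^(2.61/10) = 1.824, G_2 = 10^(18.8/10) = 75.86
  Stage 3: F_3 = 10^(0.989/10) = 1.256, G_3 = 10^(−0.989/10) = 0.7963
  Stage 4: F_4 = 10^(4.50/10) = 2.818, G_4 = 10^(14.4/10) = 27.54
Friis cascade:
  F = 1.718 + (1.824 − 1)/42.66 + (1.256 − 1)/3236 + (2.818 − 1)/2577 = 1.738
NF = 10 log₁₀(1.738) = 2.40 dB

2.40 dB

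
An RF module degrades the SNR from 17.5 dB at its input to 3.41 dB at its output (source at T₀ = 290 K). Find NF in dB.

14.09 dB

NF (dB) = SNR_in(dB) − SNR_out(dB) when the source is at T₀
NF = 17.5 − 3.41 = 14.09 dB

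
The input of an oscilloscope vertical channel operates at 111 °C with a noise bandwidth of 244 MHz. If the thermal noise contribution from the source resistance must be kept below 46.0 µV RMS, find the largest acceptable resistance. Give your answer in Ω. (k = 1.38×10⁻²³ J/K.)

T = 111 °C + 273.15 = 384.15 K
Johnson–Nyquist: V_n = √(4kTRB) ⇒ R = V_n² / (4kTB)
4kTB = 4 × 1.38×10⁻²³ × 384.15 × 2.44×10⁸ = 5.17×10⁻¹²
R = (4.60×10⁻⁵)² / 5.17×10⁻¹² = 4.09×10² Ω = 409 Ω

409 Ω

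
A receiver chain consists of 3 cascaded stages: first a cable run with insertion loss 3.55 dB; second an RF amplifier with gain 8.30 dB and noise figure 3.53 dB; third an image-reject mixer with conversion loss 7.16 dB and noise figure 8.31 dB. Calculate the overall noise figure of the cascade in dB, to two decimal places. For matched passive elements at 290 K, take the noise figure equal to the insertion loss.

8.48 dB

Convert to linear (a loss of L dB is a gain of −L dB): F_i = 10^(NF_i/10), G_i = 10^(G_i,dB/10)
  Stage 1: F_1 = 10^(3.55/10) = 2.265, G_1 = 10^(−3.55/10) = 0.4416
  Stage 2: F_2 = 10^(3.53/10) = 2.254, G_2 = 10^(8.30/10) = 6.761
  Stage 3: F_3 = 10^(8.31/10) = 6.776, G_3 = 10^(−7.16/10) = 0.1923
Friis cascade:
  F = 2.265 + (2.254 − 1)/0.4416 + (6.776 − 1)/2.985 = 7.040
NF = 10 log₁₀(7.040) = 8.48 dB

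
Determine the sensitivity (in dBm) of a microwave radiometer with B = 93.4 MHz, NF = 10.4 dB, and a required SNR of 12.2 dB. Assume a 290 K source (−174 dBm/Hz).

Sensitivity = −174 + 10 log₁₀(B) + NF + SNR_min
= −174 + 79.7 + 10.4 + 12.2
= −71.7 dBm → −71.7 dBm

−71.7 dBm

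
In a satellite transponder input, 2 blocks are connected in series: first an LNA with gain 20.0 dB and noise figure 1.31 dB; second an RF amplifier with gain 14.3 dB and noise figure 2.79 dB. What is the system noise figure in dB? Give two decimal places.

Convert to linear (a loss of L dB is a gain of −L dB): F_i = 10^(NF_i/10), G_i = 10^(G_i,dB/10)
  Stage 1: F_1 = 10^(1.31/10) = 1.352, G_1 = 10^(20.0/10) = 100.0
  Stage 2: F_2 = 10^(2.79/10) = 1.901, G_2 = 10^(14.3/10) = 26.92
Friis cascade:
  F = 1.352 + (1.901 − 1)/100.0 = 1.361
NF = 10 log₁₀(1.361) = 1.34 dB

1.34 dB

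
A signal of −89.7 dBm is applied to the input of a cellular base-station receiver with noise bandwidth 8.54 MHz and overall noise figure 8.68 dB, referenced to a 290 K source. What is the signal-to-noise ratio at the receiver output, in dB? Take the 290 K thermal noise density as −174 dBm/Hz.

6.3 dB

Noise floor: N = −174 + 10 log₁₀(B) + NF
10 log₁₀(8.54×10⁶) = 69.31 dB
N = −174 + 69.31 + 8.68 = −96.01 dBm
SNR = P_sig − N = −89.7 − (−96.01) = 6.31 dB → 6.3 dB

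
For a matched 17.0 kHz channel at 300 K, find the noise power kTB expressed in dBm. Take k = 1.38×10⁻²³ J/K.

P_n = kTB = 1.38×10⁻²³ × 300 × 1.70×10⁴ = 7.04×10⁻¹⁷ W
In dBm: 10 log₁₀(7.04×10⁻¹⁷ / 10⁻³) = −131.5 dBm

−131.5 dBm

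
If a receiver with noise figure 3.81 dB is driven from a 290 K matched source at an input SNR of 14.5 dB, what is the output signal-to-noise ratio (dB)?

10.69 dB

By definition F = SNR_in/SNR_out, so in dB: SNR_out = SNR_in − NF
SNR_out = 14.5 − 3.81 = 10.69 dB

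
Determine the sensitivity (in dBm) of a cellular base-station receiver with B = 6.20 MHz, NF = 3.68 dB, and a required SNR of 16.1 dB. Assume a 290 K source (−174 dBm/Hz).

−86.3 dBm

Sensitivity = −174 + 10 log₁₀(B) + NF + SNR_min
= −174 + 67.92 + 3.68 + 16.1
= −86.30 dBm → −86.3 dBm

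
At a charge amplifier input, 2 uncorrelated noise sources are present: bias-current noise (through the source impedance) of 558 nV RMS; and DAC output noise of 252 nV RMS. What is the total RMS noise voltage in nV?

612 nV

Uncorrelated sources add in power (mean-square): V_tot = √(ΣV_i²)
V_tot = √[(5.58×10⁻⁷)² + (2.52×10⁻⁷)²] = 6.12×10⁻⁷ V = 612 nV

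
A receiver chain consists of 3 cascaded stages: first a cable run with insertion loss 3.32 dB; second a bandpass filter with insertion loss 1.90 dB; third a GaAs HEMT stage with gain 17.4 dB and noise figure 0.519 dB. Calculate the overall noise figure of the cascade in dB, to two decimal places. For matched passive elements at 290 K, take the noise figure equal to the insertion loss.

5.74 dB

Convert to linear (a loss of L dB is a gain of −L dB): F_i = 10^(NF_i/10), G_i = 10^(G_i,dB/10)
  Stage 1: F_1 = 10^(3.32/10) = 2.148, G_1 = 10^(−3.32/10) = 0.4656
  Stage 2: F_2 = 10^(1.90/10) = 1.549, G_2 = 10^(−1.90/10) = 0.6457
  Stage 3: F_3 = 10^(0.519/10) = 1.127, G_3 = 10^(17.4/10) = 54.95
Friis cascade:
  F = 2.148 + (1.549 − 1)/0.4656 + (1.127 − 1)/0.3006 = 3.749
NF = 10 log₁₀(3.749) = 5.74 dB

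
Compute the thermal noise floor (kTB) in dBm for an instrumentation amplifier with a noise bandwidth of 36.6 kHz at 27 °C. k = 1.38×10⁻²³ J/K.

T = 27 °C + 273.15 = 300.15 K
P_n = kTB = 1.38×10⁻²³ × 300.15 × 3.66×10⁴ = 1.52×10⁻¹⁶ W
In dBm: 10 log₁₀(1.52×10⁻¹⁶ / 10⁻³) = −128.2 dBm

−128.2 dBm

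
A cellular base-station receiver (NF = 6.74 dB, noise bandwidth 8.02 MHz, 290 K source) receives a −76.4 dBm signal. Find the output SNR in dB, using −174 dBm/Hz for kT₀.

Noise floor: N = −174 + 10 log₁₀(B) + NF
10 log₁₀(8.02×10⁶) = 69.04 dB
N = −174 + 69.04 + 6.74 = −98.22 dBm
SNR = P_sig − N = −76.4 − (−98.22) = 21.82 dB → 21.8 dB

21.8 dB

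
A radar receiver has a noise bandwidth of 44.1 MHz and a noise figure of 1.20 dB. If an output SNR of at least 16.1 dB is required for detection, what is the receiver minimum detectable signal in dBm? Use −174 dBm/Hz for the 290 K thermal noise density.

Sensitivity = −174 + 10 log₁₀(B) + NF + SNR_min
= −174 + 76.44 + 1.20 + 16.1
= −80.26 dBm → −80.3 dBm

−80.3 dBm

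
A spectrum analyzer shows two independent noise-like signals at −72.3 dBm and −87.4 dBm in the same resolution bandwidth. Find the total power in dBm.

−72.2 dBm

Convert to linear, add, convert back:
P₁ = 5.89×10⁻¹¹ W, P₂ = 1.82×10⁻¹² W
P_tot = 6.07×10⁻¹¹ W → 10 log₁₀(P_tot / 10⁻³) = −72.2 dBm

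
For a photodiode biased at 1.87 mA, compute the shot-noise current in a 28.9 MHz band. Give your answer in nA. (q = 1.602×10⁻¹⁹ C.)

132 nA

I_n = √(2qI·B)
2qI·B = 2 × 1.602×10⁻¹⁹ × 1.87×10⁻³ × 2.89×10⁷ = 1.73×10⁻¹⁴ A²
I_n = √(1.73×10⁻¹⁴) = 1.32×10⁻⁷ A = 132 nA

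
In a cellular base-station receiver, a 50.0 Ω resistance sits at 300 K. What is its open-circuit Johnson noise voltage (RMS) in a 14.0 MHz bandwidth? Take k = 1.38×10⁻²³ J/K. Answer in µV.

3.40 µV

V_n = √(4kTRB)
4kTRB = 4 × 1.38×10⁻²³ × 300 × 5.00×10¹ × 1.40×10⁷ = 1.16×10⁻¹¹ V²
V_n = √(1.16×10⁻¹¹) = 3.40×10⁻⁶ V = 3.40 µV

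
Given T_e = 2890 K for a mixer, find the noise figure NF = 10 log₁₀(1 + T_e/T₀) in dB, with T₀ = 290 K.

10.40 dB

F = 1 + T_e/T₀ = 1 + 2890/290 = 10.9655
NF = 10 log₁₀(10.9655) = 10.40 dB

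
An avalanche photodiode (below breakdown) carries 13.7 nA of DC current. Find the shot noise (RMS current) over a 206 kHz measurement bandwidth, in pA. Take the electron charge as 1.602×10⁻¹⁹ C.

I_n = √(2qI·B)
2qI·B = 2 × 1.602×10⁻¹⁹ × 1.37×10⁻⁸ × 2.06×10⁵ = 9.04×10⁻²² A²
I_n = √(9.04×10⁻²²) = 3.01×10⁻¹¹ A = 30.1 pA

30.1 pA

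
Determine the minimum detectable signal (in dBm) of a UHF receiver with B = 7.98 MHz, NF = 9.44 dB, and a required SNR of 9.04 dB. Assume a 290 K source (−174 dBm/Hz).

−86.5 dBm

Sensitivity = −174 + 10 log₁₀(B) + NF + SNR_min
= −174 + 69.02 + 9.44 + 9.04
= −86.50 dBm → −86.5 dBm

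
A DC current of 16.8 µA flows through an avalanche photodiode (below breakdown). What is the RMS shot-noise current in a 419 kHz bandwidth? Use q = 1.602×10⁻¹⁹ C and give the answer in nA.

I_n = √(2qI·B)
2qI·B = 2 × 1.602×10⁻¹⁹ × 1.68×10⁻⁵ × 4.19×10⁵ = 2.26×10⁻¹⁸ A²
I_n = √(2.26×10⁻¹⁸) = 1.50×10⁻⁹ A = 1.50 nA

1.50 nA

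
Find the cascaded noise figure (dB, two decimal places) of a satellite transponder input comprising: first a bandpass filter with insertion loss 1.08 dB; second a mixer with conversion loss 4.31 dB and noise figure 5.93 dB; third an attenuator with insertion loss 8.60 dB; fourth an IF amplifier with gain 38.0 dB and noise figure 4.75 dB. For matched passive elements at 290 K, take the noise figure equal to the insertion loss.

18.83 dB

Convert to linear (a loss of L dB is a gain of −L dB): F_i = 10^(NF_i/10), G_i = 10^(G_i,dB/10)
  Stage 1: F_1 = 10^(1.08/10) = 1.282, G_1 = 10^(−1.08/10) = 0.7798
  Stage 2: F_2 = 10^(5.93/10) = 3.917, G_2 = 10^(−4.31/10) = 0.3707
  Stage 3: F_3 = 10^(8.60/10) = 7.244, G_3 = 10^(−8.60/10) = 0.1380
  Stage 4: F_4 = 10^(4.75/10) = 2.985, G_4 = 10^(38.0/10) = 6310
Friis cascade:
  F = 1.282 + (3.917 − 1)/0.7798 + (7.244 − 1)/0.2891 + (2.985 − 1)/0.03990 = 76.38
NF = 10 log₁₀(76.38) = 18.83 dB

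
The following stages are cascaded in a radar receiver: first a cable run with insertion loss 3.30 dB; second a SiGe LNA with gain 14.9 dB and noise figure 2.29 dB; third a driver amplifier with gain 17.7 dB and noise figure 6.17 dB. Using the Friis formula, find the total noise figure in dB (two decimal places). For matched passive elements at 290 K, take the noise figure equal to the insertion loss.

Convert to linear (a loss of L dB is a gain of −L dB): F_i = 10^(NF_i/10), G_i = 10^(G_i,dB/10)
  Stage 1: F_1 = 10^(3.30/10) = 2.138, G_1 = 10^(−3.30/10) = 0.4677
  Stage 2: F_2 = 10^(2.29/10) = 1.694, G_2 = 10^(14.9/10) = 30.90
  Stage 3: F_3 = 10^(6.17/10) = 4.140, G_3 = 10^(17.7/10) = 58.88
Friis cascade:
  F = 2.138 + (1.694 − 1)/0.4677 + (4.140 − 1)/14.45 = 3.840
NF = 10 log₁₀(3.840) = 5.84 dB

5.84 dB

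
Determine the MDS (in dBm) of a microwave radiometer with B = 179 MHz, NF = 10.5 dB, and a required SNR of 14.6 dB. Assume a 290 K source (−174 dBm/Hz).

−66.4 dBm

Sensitivity = −174 + 10 log₁₀(B) + NF + SNR_min
= −174 + 82.53 + 10.5 + 14.6
= −66.37 dBm → −66.4 dBm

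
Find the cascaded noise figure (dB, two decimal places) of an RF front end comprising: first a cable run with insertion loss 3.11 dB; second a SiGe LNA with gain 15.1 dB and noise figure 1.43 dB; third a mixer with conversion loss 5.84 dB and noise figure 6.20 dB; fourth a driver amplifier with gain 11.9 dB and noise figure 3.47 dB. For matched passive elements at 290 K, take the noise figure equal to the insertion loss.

5.24 dB

Convert to linear (a loss of L dB is a gain of −L dB): F_i = 10^(NF_i/10), G_i = 10^(G_i,dB/10)
  Stage 1: F_1 = 10^(3.11/10) = 2.046, G_1 = 10^(−3.11/10) = 0.4887
  Stage 2: F_2 = 10^(1.43/10) = 1.390, G_2 = 10^(15.1/10) = 32.36
  Stage 3: F_3 = 10^(6.20/10) = 4.169, G_3 = 10^(−5.84/10) = 0.2606
  Stage 4: F_4 = 10^(3.47/10) = 2.223, G_4 = 10^(11.9/10) = 15.49
Friis cascade:
  F = 2.046 + (1.390 − 1)/0.4887 + (4.169 − 1)/15.81 + (2.223 − 1)/4.121 = 3.342
NF = 10 log₁₀(3.342) = 5.24 dB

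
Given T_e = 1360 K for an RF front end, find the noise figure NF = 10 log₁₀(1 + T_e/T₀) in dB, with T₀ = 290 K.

F = 1 + T_e/T₀ = 1 + 1360/290 = 5.68966
NF = 10 log₁₀(5.68966) = 7.55 dB

7.55 dB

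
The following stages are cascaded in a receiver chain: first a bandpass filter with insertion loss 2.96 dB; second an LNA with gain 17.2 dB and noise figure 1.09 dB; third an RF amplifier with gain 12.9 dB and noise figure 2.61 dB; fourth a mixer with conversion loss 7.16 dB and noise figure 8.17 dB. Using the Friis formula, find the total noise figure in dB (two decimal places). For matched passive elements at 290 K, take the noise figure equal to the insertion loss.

Convert to linear (a loss of L dB is a gain of −L dB): F_i = 10^(NF_i/10), G_i = 10^(G_i,dB/10)
  Stage 1: F_1 = 10^(2.96/10) = 1.977, G_1 = 10^(−2.96/10) = 0.5058
  Stage 2: F_2 = 10^(1.09/10) = 1.285, G_2 = 10^(17.2/10) = 52.48
  Stage 3: F_3 = 10^(2.61/10) = 1.824, G_3 = 10^(12.9/10) = 19.50
  Stage 4: F_4 = 10^(8.17/10) = 6.561, G_4 = 10^(−7.16/10) = 0.1923
Friis cascade:
  F = 1.977 + (1.285 − 1)/0.5058 + (1.824 − 1)/26.55 + (6.561 − 1)/517.6 = 2.583
NF = 10 log₁₀(2.583) = 4.12 dB

4.12 dB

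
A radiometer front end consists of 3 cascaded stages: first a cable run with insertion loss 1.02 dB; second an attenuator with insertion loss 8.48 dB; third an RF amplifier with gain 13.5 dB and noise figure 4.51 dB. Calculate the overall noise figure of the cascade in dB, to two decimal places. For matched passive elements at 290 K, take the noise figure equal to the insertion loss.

Convert to linear (a loss of L dB is a gain of −L dB): F_i = 10^(NF_i/10), G_i = 10^(G_i,dB/10)
  Stage 1: F_1 = 10^(1.02/10) = 1.265, G_1 = 10^(−1.02/10) = 0.7907
  Stage 2: F_2 = 10^(8.48/10) = 7.047, G_2 = 10^(−8.48/10) = 0.1419
  Stage 3: F_3 = 10^(4.51/10) = 2.825, G_3 = 10^(13.5/10) = 22.39
Friis cascade:
  F = 1.265 + (7.047 − 1)/0.7907 + (2.825 − 1)/0.1122 = 25.18
NF = 10 log₁₀(25.18) = 14.01 dB

14.01 dB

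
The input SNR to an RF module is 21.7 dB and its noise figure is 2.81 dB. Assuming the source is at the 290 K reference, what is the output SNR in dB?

By definition F = SNR_in/SNR_out, so in dB: SNR_out = SNR_in − NF
SNR_out = 21.7 − 2.81 = 18.89 dB

18.89 dB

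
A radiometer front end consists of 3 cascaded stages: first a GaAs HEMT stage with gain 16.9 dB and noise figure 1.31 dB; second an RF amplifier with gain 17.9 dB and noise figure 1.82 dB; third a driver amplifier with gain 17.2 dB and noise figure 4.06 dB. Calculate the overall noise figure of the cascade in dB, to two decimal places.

1.35 dB

Convert to linear (a loss of L dB is a gain of −L dB): F_i = 10^(NF_i/10), G_i = 10^(G_i,dB/10)
  Stage 1: F_1 = 10^(1.31/10) = 1.352, G_1 = 10^(16.9/10) = 48.98
  Stage 2: F_2 = 10^(1.82/10) = 1.521, G_2 = 10^(17.9/10) = 61.66
  Stage 3: F_3 = 10^(4.06/10) = 2.547, G_3 = 10^(17.2/10) = 52.48
Friis cascade:
  F = 1.352 + (1.521 − 1)/48.98 + (2.547 − 1)/3020 = 1.363
NF = 10 log₁₀(1.363) = 1.35 dB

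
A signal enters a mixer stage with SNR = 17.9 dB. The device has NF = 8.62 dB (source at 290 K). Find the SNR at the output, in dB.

9.28 dB

By definition F = SNR_in/SNR_out, so in dB: SNR_out = SNR_in − NF
SNR_out = 17.9 − 8.62 = 9.28 dB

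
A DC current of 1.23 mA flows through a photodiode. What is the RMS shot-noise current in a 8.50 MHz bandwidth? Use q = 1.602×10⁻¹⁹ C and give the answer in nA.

57.9 nA

I_n = √(2qI·B)
2qI·B = 2 × 1.602×10⁻¹⁹ × 1.23×10⁻³ × 8.50×10⁶ = 3.35×10⁻¹⁵ A²
I_n = √(3.35×10⁻¹⁵) = 5.79×10⁻⁸ A = 57.9 nA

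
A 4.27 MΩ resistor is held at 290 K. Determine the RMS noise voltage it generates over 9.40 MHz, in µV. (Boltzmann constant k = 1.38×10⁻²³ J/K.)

V_n = √(4kTRB)
4kTRB = 4 × 1.38×10⁻²³ × 290 × 4.27×10⁶ × 9.40×10⁶ = 6.43×10⁻⁷ V²
V_n = √(6.43×10⁻⁷) = 8.02×10⁻⁴ V = 802 µV

802 µV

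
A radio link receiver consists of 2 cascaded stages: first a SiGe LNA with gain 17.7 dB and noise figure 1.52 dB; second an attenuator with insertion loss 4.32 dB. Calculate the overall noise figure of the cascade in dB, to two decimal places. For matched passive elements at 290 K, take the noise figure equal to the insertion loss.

Convert to linear (a loss of L dB is a gain of −L dB): F_i = 10^(NF_i/10), G_i = 10^(G_i,dB/10)
  Stage 1: F_1 = 10^(1.52/10) = 1.419, G_1 = 10^(17.7/10) = 58.88
  Stage 2: F_2 = 10^(4.32/10) = 2.704, G_2 = 10^(−4.32/10) = 0.3698
Friis cascade:
  F = 1.419 + (2.704 − 1)/58.88 = 1.448
NF = 10 log₁₀(1.448) = 1.61 dB

1.61 dB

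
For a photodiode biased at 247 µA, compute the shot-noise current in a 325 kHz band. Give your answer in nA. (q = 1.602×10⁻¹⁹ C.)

5.07 nA

I_n = √(2qI·B)
2qI·B = 2 × 1.602×10⁻¹⁹ × 2.47×10⁻⁴ × 3.25×10⁵ = 2.57×10⁻¹⁷ A²
I_n = √(2.57×10⁻¹⁷) = 5.07×10⁻⁹ A = 5.07 nA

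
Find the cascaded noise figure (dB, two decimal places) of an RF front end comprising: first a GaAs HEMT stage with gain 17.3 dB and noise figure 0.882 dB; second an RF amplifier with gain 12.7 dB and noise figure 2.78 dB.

Convert to linear (a loss of L dB is a gain of −L dB): F_i = 10^(NF_i/10), G_i = 10^(G_i,dB/10)
  Stage 1: F_1 = 10^(0.882/10) = 1.225, G_1 = 10^(17.3/10) = 53.70
  Stage 2: F_2 = 10^(2.78/10) = 1.897, G_2 = 10^(12.7/10) = 18.62
Friis cascade:
  F = 1.225 + (1.897 − 1)/53.70 = 1.242
NF = 10 log₁₀(1.242) = 0.94 dB

0.94 dB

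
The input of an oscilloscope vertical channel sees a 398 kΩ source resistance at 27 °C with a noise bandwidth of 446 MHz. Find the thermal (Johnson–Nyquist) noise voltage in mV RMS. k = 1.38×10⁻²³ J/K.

1.71 mV

T = 27 °C + 273.15 = 300.15 K
V_n = √(4kTRB)
4kTRB = 4 × 1.38×10⁻²³ × 300.15 × 3.98×10⁵ × 4.46×10⁸ = 2.94×10⁻⁶ V²
V_n = √(2.94×10⁻⁶) = 1.71×10⁻³ V = 1.71 mV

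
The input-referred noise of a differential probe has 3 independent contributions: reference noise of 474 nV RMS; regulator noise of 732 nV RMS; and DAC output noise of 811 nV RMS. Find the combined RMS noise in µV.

1.19 µV

Uncorrelated sources add in power (mean-square): V_tot = √(ΣV_i²)
V_tot = √[(4.74×10⁻⁷)² + (7.32×10⁻⁷)² + (8.11×10⁻⁷)²] = 1.19×10⁻⁶ V = 1.19 µV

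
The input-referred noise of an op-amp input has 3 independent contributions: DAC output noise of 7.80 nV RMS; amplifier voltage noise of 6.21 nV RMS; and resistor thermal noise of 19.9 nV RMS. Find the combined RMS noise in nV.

22.3 nV

Uncorrelated sources add in power (mean-square): V_tot = √(ΣV_i²)
V_tot = √[(7.80×10⁻⁹)² + (6.21×10⁻⁹)² + (1.99×10⁻⁸)²] = 2.23×10⁻⁸ V = 22.3 nV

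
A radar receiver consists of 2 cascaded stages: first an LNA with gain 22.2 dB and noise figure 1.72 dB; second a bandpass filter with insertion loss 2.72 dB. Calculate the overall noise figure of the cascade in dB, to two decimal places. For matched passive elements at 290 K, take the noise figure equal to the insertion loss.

1.74 dB

Convert to linear (a loss of L dB is a gain of −L dB): F_i = 10^(NF_i/10), G_i = 10^(G_i,dB/10)
  Stage 1: F_1 = 10^(1.72/10) = 1.486, G_1 = 10^(22.2/10) = 166.0
  Stage 2: F_2 = 10^(2.72/10) = 1.871, G_2 = 10^(−2.72/10) = 0.5346
Friis cascade:
  F = 1.486 + (1.871 − 1)/166.0 = 1.491
NF = 10 log₁₀(1.491) = 1.74 dB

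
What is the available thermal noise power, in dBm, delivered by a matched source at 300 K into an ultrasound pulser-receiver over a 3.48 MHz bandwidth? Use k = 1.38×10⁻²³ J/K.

P_n = kTB = 1.38×10⁻²³ × 300 × 3.48×10⁶ = 1.44×10⁻¹⁴ W
In dBm: 10 log₁₀(1.44×10⁻¹⁴ / 10⁻³) = −108.4 dBm

−108.4 dBm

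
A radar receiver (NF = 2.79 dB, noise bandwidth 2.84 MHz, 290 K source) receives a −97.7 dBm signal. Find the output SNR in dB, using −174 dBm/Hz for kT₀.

Noise floor: N = −174 + 10 log₁₀(B) + NF
10 log₁₀(2.84×10⁶) = 64.53 dB
N = −174 + 64.53 + 2.79 = −106.68 dBm
SNR = P_sig − N = −97.7 − (−106.68) = 8.98 dB → 9.0 dB

9.0 dB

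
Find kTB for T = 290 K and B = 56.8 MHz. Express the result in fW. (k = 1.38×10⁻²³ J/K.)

227 fW

P_n = kTB = 1.38×10⁻²³ × 290 × 5.68×10⁷ = 2.27×10⁻¹³ W = 227 fW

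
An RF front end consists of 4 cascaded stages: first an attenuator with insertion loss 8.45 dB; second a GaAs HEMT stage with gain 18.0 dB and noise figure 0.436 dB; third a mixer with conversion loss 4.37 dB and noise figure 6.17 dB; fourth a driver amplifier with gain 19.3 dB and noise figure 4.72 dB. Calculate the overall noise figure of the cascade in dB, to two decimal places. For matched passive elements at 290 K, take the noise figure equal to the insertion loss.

Convert to linear (a loss of L dB is a gain of −L dB): F_i = 10^(NF_i/10), G_i = 10^(G_i,dB/10)
  Stage 1: F_1 = 10^(8.45/10) = 6.998, G_1 = 10^(−8.45/10) = 0.1429
  Stage 2: F_2 = 10^(0.436/10) = 1.106, G_2 = 10^(18.0/10) = 63.10
  Stage 3: F_3 = 10^(6.17/10) = 4.140, G_3 = 10^(−4.37/10) = 0.3656
  Stage 4: F_4 = 10^(4.72/10) = 2.965, G_4 = 10^(19.3/10) = 85.11
Friis cascade:
  F = 6.998 + (1.106 − 1)/0.1429 + (4.140 − 1)/9.016 + (2.965 − 1)/3.296 = 8.682
NF = 10 log₁₀(8.682) = 9.39 dB

9.39 dB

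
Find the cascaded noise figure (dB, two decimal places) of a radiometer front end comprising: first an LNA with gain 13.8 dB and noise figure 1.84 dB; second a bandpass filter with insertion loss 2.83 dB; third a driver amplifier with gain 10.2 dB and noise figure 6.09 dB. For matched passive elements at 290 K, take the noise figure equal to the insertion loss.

2.58 dB

Convert to linear (a loss of L dB is a gain of −L dB): F_i = 10^(NF_i/10), G_i = 10^(G_i,dB/10)
  Stage 1: F_1 = 10^(1.84/10) = 1.528, G_1 = 10^(13.8/10) = 23.99
  Stage 2: F_2 = 10^(2.83/10) = 1.919, G_2 = 10^(−2.83/10) = 0.5212
  Stage 3: F_3 = 10^(6.09/10) = 4.064, G_3 = 10^(10.2/10) = 10.47
Friis cascade:
  F = 1.528 + (1.919 − 1)/23.99 + (4.064 − 1)/12.50 = 1.811
NF = 10 log₁₀(1.811) = 2.58 dB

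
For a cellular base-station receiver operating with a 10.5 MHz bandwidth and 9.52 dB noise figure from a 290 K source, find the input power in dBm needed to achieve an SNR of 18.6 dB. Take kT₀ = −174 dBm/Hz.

−75.7 dBm

Sensitivity = −174 + 10 log₁₀(B) + NF + SNR_min
= −174 + 70.21 + 9.52 + 18.6
= −75.67 dBm → −75.7 dBm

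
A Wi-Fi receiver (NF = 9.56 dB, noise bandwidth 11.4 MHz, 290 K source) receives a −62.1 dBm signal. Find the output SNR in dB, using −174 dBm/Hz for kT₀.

31.8 dB

Noise floor: N = −174 + 10 log₁₀(B) + NF
10 log₁₀(1.14×10⁷) = 70.57 dB
N = −174 + 70.57 + 9.56 = −93.87 dBm
SNR = P_sig − N = −62.1 − (−93.87) = 31.77 dB → 31.8 dB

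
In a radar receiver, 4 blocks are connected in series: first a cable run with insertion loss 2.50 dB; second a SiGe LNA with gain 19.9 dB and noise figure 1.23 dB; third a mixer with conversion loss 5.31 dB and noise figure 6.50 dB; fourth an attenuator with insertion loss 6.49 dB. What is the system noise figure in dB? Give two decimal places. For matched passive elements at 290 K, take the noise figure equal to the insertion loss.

4.21 dB

Convert to linear (a loss of L dB is a gain of −L dB): F_i = 10^(NF_i/10), G_i = 10^(G_i,dB/10)
  Stage 1: F_1 = 10^(2.50/10) = 1.778, G_1 = 10^(−2.50/10) = 0.5623
  Stage 2: F_2 = 10^(1.23/10) = 1.327, G_2 = 10^(19.9/10) = 97.72
  Stage 3: F_3 = 10^(6.50/10) = 4.467, G_3 = 10^(−5.31/10) = 0.2944
  Stage 4: F_4 = 10^(6.49/10) = 4.457, G_4 = 10^(−6.49/10) = 0.2244
Friis cascade:
  F = 1.778 + (1.327 − 1)/0.5623 + (4.467 − 1)/54.95 + (4.457 − 1)/16.18 = 2.637
NF = 10 log₁₀(2.637) = 4.21 dB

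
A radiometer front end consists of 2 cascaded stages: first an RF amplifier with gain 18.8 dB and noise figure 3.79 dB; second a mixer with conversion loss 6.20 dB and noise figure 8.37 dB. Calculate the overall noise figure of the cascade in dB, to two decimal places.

Convert to linear (a loss of L dB is a gain of −L dB): F_i = 10^(NF_i/10), G_i = 10^(G_i,dB/10)
  Stage 1: F_1 = 10^(3.79/10) = 2.393, G_1 = 10^(18.8/10) = 75.86
  Stage 2: F_2 = 10^(8.37/10) = 6.871, G_2 = 10^(−6.20/10) = 0.2399
Friis cascade:
  F = 2.393 + (6.871 − 1)/75.86 = 2.471
NF = 10 log₁₀(2.471) = 3.93 dB

3.93 dB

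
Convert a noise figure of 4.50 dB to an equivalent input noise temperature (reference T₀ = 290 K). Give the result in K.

F = 10^(4.50/10) = 2.81838
T_e = (F − 1)·T₀ = (2.81838 − 1) × 290 = 527 K

527 K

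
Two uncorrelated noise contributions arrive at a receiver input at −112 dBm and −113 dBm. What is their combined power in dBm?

−109.5 dBm

Convert to linear, add, convert back:
P₁ = 6.31×10⁻¹⁵ W, P₂ = 5.01×10⁻¹⁵ W
P_tot = 1.13×10⁻¹⁴ W → 10 log₁₀(P_tot / 10⁻³) = −109.5 dBm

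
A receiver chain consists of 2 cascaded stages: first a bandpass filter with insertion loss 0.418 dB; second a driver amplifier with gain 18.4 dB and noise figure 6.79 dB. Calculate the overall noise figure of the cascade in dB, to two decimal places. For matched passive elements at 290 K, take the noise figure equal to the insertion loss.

Convert to linear (a loss of L dB is a gain of −L dB): F_i = 10^(NF_i/10), G_i = 10^(G_i,dB/10)
  Stage 1: F_1 = 10^(0.418/10) = 1.101, G_1 = 10^(−0.418/10) = 0.9082
  Stage 2: F_2 = 10^(6.79/10) = 4.775, G_2 = 10^(18.4/10) = 69.18
Friis cascade:
  F = 1.101 + (4.775 − 1)/0.9082 = 5.258
NF = 10 log₁₀(5.258) = 7.21 dB

7.21 dB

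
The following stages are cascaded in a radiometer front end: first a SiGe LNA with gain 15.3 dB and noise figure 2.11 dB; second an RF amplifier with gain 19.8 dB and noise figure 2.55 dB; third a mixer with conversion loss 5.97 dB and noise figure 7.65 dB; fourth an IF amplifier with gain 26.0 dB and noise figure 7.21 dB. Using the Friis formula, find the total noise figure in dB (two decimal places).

2.19 dB

Convert to linear (a loss of L dB is a gain of −L dB): F_i = 10^(NF_i/10), G_i = 10^(G_i,dB/10)
  Stage 1: F_1 = 10^(2.11/10) = 1.626, G_1 = 10^(15.3/10) = 33.88
  Stage 2: F_2 = 10^(2.55/10) = 1.799, G_2 = 10^(19.8/10) = 95.50
  Stage 3: F_3 = 10^(7.65/10) = 5.821, G_3 = 10^(−5.97/10) = 0.2529
  Stage 4: F_4 = 10^(7.21/10) = 5.260, G_4 = 10^(26.0/10) = 398.1
Friis cascade:
  F = 1.626 + (1.799 − 1)/33.88 + (5.821 − 1)/3236 + (5.260 − 1)/818.5 = 1.656
NF = 10 log₁₀(1.656) = 2.19 dB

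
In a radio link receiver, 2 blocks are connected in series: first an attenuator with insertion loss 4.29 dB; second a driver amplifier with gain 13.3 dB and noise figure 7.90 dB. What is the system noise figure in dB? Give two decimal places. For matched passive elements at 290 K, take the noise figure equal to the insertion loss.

Convert to linear (a loss of L dB is a gain of −L dB): F_i = 10^(NF_i/10), G_i = 10^(G_i,dB/10)
  Stage 1: F_1 = 10^(4.29/10) = 2.685, G_1 = 10^(−4.29/10) = 0.3724
  Stage 2: F_2 = 10^(7.90/10) = 6.166, G_2 = 10^(13.3/10) = 21.38
Friis cascade:
  F = 2.685 + (6.166 − 1)/0.3724 = 16.56
NF = 10 log₁₀(16.56) = 12.19 dB

12.19 dB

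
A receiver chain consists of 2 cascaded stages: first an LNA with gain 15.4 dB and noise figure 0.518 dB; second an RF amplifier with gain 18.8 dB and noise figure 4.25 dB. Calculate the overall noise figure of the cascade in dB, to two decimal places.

Convert to linear (a loss of L dB is a gain of −L dB): F_i = 10^(NF_i/10), G_i = 10^(G_i,dB/10)
  Stage 1: F_1 = 10^(0.518/10) = 1.127, G_1 = 10^(15.4/10) = 34.67
  Stage 2: F_2 = 10^(4.25/10) = 2.661, G_2 = 10^(18.8/10) = 75.86
Friis cascade:
  F = 1.127 + (2.661 − 1)/34.67 = 1.175
NF = 10 log₁₀(1.175) = 0.70 dB

0.70 dB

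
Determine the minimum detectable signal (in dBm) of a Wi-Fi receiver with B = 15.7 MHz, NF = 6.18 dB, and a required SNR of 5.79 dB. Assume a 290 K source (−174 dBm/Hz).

Sensitivity = −174 + 10 log₁₀(B) + NF + SNR_min
= −174 + 71.96 + 6.18 + 5.79
= −90.07 dBm → −90.1 dBm

−90.1 dBm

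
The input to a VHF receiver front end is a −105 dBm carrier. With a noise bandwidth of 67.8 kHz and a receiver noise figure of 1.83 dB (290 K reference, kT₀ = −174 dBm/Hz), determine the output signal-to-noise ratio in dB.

18.9 dB

Noise floor: N = −174 + 10 log₁₀(B) + NF
10 log₁₀(6.78×10⁴) = 48.31 dB
N = −174 + 48.31 + 1.83 = −123.86 dBm
SNR = P_sig − N = −105 − (−123.86) = 18.86 dB → 18.9 dB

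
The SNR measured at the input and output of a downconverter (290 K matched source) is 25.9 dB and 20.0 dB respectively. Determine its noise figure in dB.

NF (dB) = SNR_in(dB) − SNR_out(dB) when the source is at T₀
NF = 25.9 − 20.0 = 5.9 dB

5.9 dB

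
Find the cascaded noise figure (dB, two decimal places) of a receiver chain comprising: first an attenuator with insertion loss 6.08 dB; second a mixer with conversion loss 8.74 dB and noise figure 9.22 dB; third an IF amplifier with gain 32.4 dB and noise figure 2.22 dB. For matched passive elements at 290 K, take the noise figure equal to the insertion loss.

Convert to linear (a loss of L dB is a gain of −L dB): F_i = 10^(NF_i/10), G_i = 10^(G_i,dB/10)
  Stage 1: F_1 = 10^(6.08/10) = 4.055, G_1 = 10^(−6.08/10) = 0.2466
  Stage 2: F_2 = 10^(9.22/10) = 8.356, G_2 = 10^(−8.74/10) = 0.1337
  Stage 3: F_3 = 10^(2.22/10) = 1.667, G_3 = 10^(32.4/10) = 1738
Friis cascade:
  F = 4.055 + (8.356 − 1)/0.2466 + (1.667 − 1)/0.03296 = 54.13
NF = 10 log₁₀(54.13) = 17.33 dB

17.33 dB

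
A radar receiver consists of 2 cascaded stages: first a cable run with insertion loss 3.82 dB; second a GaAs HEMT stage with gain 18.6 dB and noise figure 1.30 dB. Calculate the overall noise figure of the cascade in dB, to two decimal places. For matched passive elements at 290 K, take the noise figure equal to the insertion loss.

5.12 dB

Convert to linear (a loss of L dB is a gain of −L dB): F_i = 10^(NF_i/10), G_i = 10^(G_i,dB/10)
  Stage 1: F_1 = 10^(3.82/10) = 2.410, G_1 = 10^(−3.82/10) = 0.4150
  Stage 2: F_2 = 10^(1.30/10) = 1.349, G_2 = 10^(18.6/10) = 72.44
Friis cascade:
  F = 2.410 + (1.349 − 1)/0.4150 = 3.251
NF = 10 log₁₀(3.251) = 5.12 dB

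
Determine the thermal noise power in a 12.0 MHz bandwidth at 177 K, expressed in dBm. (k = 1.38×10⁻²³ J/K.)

P_n = kTB = 1.38×10⁻²³ × 177 × 1.20×10⁷ = 2.93×10⁻¹⁴ W
In dBm: 10 log₁₀(2.93×10⁻¹⁴ / 10⁻³) = −105.3 dBm

−105.3 dBm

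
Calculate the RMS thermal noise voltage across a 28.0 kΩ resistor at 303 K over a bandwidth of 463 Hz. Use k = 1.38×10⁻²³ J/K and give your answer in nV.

V_n = √(4kTRB)
4kTRB = 4 × 1.38×10⁻²³ × 303 × 2.80×10⁴ × 4.63×10² = 2.17×10⁻¹³ V²
V_n = √(2.17×10⁻¹³) = 4.66×10⁻⁷ V = 466 nV

466 nV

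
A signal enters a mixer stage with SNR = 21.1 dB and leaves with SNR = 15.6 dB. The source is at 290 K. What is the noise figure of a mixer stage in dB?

5.5 dB

NF (dB) = SNR_in(dB) − SNR_out(dB) when the source is at T₀
NF = 21.1 − 15.6 = 5.5 dB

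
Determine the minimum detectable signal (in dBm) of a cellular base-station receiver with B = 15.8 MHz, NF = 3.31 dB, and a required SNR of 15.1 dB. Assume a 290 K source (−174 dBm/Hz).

−83.6 dBm

Sensitivity = −174 + 10 log₁₀(B) + NF + SNR_min
= −174 + 71.99 + 3.31 + 15.1
= −83.60 dBm → −83.6 dBm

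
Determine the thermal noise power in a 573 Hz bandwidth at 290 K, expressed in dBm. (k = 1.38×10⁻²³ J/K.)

P_n = kTB = 1.38×10⁻²³ × 290 × 5.73×10² = 2.29×10⁻¹⁸ W
In dBm: 10 log₁₀(2.29×10⁻¹⁸ / 10⁻³) = −146.4 dBm

−146.4 dBm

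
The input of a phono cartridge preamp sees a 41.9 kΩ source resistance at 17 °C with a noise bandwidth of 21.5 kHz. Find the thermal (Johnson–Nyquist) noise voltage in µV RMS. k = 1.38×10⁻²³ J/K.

3.80 µV

T = 17 °C + 273.15 = 290.15 K
V_n = √(4kTRB)
4kTRB = 4 × 1.38×10⁻²³ × 290.15 × 4.19×10⁴ × 2.15×10⁴ = 1.44×10⁻¹¹ V²
V_n = √(1.44×10⁻¹¹) = 3.80×10⁻⁶ V = 3.80 µV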